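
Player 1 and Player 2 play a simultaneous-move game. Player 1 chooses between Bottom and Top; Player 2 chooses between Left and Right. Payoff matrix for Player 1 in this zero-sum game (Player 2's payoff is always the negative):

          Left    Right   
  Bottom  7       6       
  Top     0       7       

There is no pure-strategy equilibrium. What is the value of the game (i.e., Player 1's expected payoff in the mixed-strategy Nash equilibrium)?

Player 1's indifference between Bottom and Top determines Player 2's mixing probability q:
  Player 1's expected payoff from Bottom: q·7 + (1−q)·6 = q + 6
  Player 1's expected payoff from Top: q·0 + (1−q)·7 = -7q + 7
  q + 6 = -7q + 7  ⇒  8q = 1  ⇒  q = 1/8.
The value is Player 1's expected payoff against this mix (using Bottom): (1/8)·7 + (7/8)·6 = 49/8.

v = 49/8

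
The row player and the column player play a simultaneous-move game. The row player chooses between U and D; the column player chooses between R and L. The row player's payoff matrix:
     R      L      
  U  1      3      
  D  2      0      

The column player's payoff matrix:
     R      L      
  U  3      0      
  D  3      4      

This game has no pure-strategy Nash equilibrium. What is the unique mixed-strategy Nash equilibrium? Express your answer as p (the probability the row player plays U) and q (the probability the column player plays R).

p = 1/4, q = 3/4

Set the column player's expected payoff from R equal to that from L:
  the column player's payoff to R: p·3 + (1−p)·3 = 3
  the column player's payoff to L: p·0 + (1−p)·4 = -4p + 4
  3 = -4p + 4  ⇒  4p = 1  ⇒  p = 1/4.
The column player's mix must leave the row player indifferent between U and D.
  the row player's expected payoff from U: q·1 + (1−q)·3 = -2q + 3
  the row player's expected payoff from D: q·2 + (1−q)·0 = 2q
  -2q + 3 = 2q  ⇒  -4q = -3  ⇒  q = 3/4.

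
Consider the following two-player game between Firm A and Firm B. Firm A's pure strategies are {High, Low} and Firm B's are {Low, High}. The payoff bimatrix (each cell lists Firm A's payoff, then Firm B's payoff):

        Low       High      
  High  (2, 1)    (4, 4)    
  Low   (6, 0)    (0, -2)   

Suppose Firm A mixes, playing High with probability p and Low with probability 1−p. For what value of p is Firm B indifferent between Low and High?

For Firm B to be willing to mix, Firm B must be indifferent between Low and High, which pins down Firm A's mix.
  Firm B's expected payoff from Low: p·1 + (1−p)·0 = p
  Firm B's expected payoff from High: p·4 + (1−p)·(-2) = 6p - 2
  p = 6p - 2  ⇒  -5p = -2  ⇒  p = 2/5.

p = 2/5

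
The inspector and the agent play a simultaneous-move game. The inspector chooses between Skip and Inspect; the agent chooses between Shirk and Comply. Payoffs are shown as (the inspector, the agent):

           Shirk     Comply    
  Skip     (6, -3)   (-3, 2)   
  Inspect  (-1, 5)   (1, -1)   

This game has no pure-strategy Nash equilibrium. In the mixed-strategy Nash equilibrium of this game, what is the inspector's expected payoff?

For the inspector to be willing to mix, the inspector must be indifferent between Skip and Inspect, which pins down the agent's mix.
  the inspector's payoff from Skip: q·6 + (1−q)·(-3) = 9q - 3
  the inspector's payoff from Inspect: q·(-1) + (1−q)·1 = -2q + 1
  9q - 3 = -2q + 1  ⇒  11q = 4  ⇒  q = 4/11.
At equilibrium the inspector is indifferent across rows, so the inspector's payoff equals the payoff from Skip: (4/11)·6 + (7/11)·(-3) = 3/11.

3/11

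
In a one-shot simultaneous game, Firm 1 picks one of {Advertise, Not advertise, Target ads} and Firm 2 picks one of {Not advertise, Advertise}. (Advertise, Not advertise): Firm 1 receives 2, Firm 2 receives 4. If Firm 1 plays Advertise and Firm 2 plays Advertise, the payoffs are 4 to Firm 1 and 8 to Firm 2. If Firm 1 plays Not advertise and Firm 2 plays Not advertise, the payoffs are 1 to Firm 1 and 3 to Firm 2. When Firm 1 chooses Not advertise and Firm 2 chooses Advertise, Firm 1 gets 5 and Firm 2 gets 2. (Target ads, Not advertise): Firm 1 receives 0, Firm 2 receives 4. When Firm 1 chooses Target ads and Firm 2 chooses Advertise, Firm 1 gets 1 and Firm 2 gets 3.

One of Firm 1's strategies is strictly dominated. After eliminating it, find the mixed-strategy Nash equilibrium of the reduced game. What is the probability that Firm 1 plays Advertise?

p = 1/5

Firm 1's strategy Target ads is strictly dominated by Advertise: 2 > 0 and 4 > 1. Eliminate Target ads.
Firm 2's indifference between Not advertise and Advertise determines Firm 1's mixing probability p:
  Firm 2's expected payoff from Not advertise: p·4 + (1−p)·3 = p + 3
  Firm 2's expected payoff from Advertise: p·8 + (1−p)·2 = 6p + 2
  p + 3 = 6p + 2  ⇒  -5p = -1  ⇒  p = 1/5.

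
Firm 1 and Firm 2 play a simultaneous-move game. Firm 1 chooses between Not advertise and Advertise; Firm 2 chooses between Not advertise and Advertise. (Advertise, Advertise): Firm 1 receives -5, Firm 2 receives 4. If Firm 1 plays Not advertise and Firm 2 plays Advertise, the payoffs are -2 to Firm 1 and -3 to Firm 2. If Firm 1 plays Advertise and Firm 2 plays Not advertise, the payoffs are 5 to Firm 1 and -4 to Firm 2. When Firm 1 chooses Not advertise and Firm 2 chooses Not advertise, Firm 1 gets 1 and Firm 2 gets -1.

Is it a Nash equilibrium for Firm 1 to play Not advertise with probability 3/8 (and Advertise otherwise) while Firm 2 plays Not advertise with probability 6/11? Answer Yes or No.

Given Firm 1's mix p = 3/8, Firm 2's payoff from Not advertise is -23/8 but from Advertise is 11/8. Firm 2 strictly prefers Advertise, so Firm 2 would not mix.
So the proposed profile is not a Nash equilibrium.

No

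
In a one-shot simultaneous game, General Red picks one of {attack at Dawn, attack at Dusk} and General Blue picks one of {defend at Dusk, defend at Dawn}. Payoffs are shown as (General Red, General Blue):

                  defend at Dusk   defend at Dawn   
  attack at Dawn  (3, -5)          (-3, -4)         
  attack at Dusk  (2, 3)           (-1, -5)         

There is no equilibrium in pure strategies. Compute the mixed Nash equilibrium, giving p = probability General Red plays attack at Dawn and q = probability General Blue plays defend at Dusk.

p = 8/9, q = 2/3

For General Blue to be willing to mix, General Blue must be indifferent between defend at Dusk and defend at Dawn, which pins down General Red's mix.
  General Blue's expected payoff from defend at Dusk: p·(-5) + (1−p)·3 = -8p + 3
  General Blue's expected payoff from defend at Dawn: p·(-4) + (1−p)·(-5) = p - 5
  -8p + 3 = p - 5  ⇒  -9p = -8  ⇒  p = 8/9.
In a mixed equilibrium General Red is indifferent between attack at Dawn and attack at Dusk; this condition fixes q.
  General Red's payoff from attack at Dawn: q·3 + (1−q)·(-3) = 6q - 3
  General Red's payoff from attack at Dusk: q·2 + (1−q)·(-1) = 3q - 1
  6q - 3 = 3q - 1  ⇒  3q = 2  ⇒  q = 2/3.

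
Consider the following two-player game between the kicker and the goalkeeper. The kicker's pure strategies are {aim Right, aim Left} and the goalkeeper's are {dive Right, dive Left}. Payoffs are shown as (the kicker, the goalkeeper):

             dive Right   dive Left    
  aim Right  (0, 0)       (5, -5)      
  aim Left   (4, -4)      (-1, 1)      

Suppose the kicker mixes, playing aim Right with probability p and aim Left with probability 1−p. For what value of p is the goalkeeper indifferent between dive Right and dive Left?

p = 1/2

In a mixed equilibrium the goalkeeper is indifferent between dive Right and dive Left; this condition fixes p.
  the goalkeeper's payoff to dive Right: p·0 + (1−p)·(-4) = 4p - 4
  the goalkeeper's payoff to dive Left: p·(-5) + (1−p)·1 = -6p + 1
  4p - 4 = -6p + 1  ⇒  10p = 5  ⇒  p = 1/2.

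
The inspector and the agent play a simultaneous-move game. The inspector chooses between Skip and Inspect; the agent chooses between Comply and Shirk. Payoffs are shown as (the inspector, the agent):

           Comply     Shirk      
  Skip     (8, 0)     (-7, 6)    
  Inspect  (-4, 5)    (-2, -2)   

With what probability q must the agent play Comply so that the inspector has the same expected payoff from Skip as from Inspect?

q = 5/17

For the inspector to be willing to mix, the inspector must be indifferent between Skip and Inspect, which pins down the agent's mix.
  the inspector's payoff from Skip: q·8 + (1−q)·(-7) = 15q - 7
  the inspector's payoff from Inspect: q·(-4) + (1−q)·(-2) = -2q - 2
  15q - 7 = -2q - 2  ⇒  17q = 5  ⇒  q = 5/17.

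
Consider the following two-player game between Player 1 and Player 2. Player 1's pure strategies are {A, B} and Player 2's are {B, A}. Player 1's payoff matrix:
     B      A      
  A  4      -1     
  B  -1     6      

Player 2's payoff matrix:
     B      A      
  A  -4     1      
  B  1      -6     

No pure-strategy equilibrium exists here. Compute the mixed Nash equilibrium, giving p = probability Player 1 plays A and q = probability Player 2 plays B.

Set Player 2's expected payoff from B equal to that from A:
  Player 2's payoff to B: p·(-4) + (1−p)·1 = -5p + 1
  Player 2's payoff to A: p·1 + (1−p)·(-6) = 7p - 6
  -5p + 1 = 7p - 6  ⇒  -12p = -7  ⇒  p = 7/12.
For Player 1 to be willing to mix, Player 1 must be indifferent between A and B, which pins down Player 2's mix.
  Player 1's expected payoff from A: q·4 + (1−q)·(-1) = 5q - 1
  Player 1's expected payoff from B: q·(-1) + (1−q)·6 = -7q + 6
  5q - 1 = -7q + 6  ⇒  12q = 7  ⇒  q = 7/12.

p = 7/12, q = 7/12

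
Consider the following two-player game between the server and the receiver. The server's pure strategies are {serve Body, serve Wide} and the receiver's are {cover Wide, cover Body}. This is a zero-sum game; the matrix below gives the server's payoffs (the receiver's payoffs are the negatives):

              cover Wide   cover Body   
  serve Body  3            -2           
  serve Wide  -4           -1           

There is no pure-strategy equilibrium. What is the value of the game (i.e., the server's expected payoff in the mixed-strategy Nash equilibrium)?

In a mixed equilibrium the server is indifferent between serve Body and serve Wide; this condition fixes q.
  the server's payoff to serve Body: q·3 + (1−q)·(-2) = 5q - 2
  the server's payoff to serve Wide: q·(-4) + (1−q)·(-1) = -3q - 1
  5q - 2 = -3q - 1  ⇒  8q = 1  ⇒  q = 1/8.
The value is the server's expected payoff against this mix (using serve Body): (1/8)·3 + (7/8)·(-2) = -11/8.

v = -11/8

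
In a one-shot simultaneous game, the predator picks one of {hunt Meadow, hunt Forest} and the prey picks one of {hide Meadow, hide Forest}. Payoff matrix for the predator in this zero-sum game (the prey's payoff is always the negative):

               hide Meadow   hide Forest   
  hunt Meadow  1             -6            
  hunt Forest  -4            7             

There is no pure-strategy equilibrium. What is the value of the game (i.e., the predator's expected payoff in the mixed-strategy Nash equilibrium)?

v = -17/18

The predator's indifference between hunt Meadow and hunt Forest determines the prey's mixing probability q:
  the predator's expected payoff from hunt Meadow: q·1 + (1−q)·(-6) = 7q - 6
  the predator's expected payoff from hunt Forest: q·(-4) + (1−q)·7 = -11q + 7
  7q - 6 = -11q + 7  ⇒  18q = 13  ⇒  q = 13/18.
The value is the predator's expected payoff against this mix (using hunt Meadow): (13/18)·1 + (5/18)·(-6) = -17/18.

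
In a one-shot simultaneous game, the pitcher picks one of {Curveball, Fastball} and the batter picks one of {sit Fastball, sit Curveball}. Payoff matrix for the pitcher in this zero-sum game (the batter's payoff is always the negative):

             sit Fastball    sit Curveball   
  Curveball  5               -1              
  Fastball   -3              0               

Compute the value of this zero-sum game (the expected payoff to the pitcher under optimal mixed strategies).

v = -1/3

The batter's mix must leave the pitcher indifferent between Curveball and Fastball.
  the pitcher's expected payoff from Curveball: q·5 + (1−q)·(-1) = 6q - 1
  the pitcher's expected payoff from Fastball: q·(-3) + (1−q)·0 = -3q
  6q - 1 = -3q  ⇒  9q = 1  ⇒  q = 1/9.
The value is the pitcher's expected payoff against this mix (using Curveball): (1/9)·5 + (8/9)·(-1) = -1/3.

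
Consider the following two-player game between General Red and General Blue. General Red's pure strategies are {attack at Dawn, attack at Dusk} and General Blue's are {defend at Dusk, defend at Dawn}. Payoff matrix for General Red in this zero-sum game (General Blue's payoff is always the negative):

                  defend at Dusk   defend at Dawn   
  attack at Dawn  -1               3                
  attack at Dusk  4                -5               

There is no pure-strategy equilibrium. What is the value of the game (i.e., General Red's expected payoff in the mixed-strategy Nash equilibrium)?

For General Red to be willing to mix, General Red must be indifferent between attack at Dawn and attack at Dusk, which pins down General Blue's mix.
  General Red's expected payoff from attack at Dawn: q·(-1) + (1−q)·3 = -4q + 3
  General Red's expected payoff from attack at Dusk: q·4 + (1−q)·(-5) = 9q - 5
  -4q + 3 = 9q - 5  ⇒  -13q = -8  ⇒  q = 8/13.
The value is General Red's expected payoff against this mix (using attack at Dawn): (8/13)·(-1) + (5/13)·3 = 7/13.

v = 7/13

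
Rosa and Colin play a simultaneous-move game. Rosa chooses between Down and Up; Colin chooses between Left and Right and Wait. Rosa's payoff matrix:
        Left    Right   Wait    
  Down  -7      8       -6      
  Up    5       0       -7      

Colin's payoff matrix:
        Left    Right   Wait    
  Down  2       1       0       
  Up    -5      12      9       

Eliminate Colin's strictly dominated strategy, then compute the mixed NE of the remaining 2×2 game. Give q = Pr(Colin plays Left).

Colin's strategy Wait is strictly dominated by Right: 1 > 0 and 12 > 9. Eliminate Wait.
For Rosa to be willing to mix, Rosa must be indifferent between Down and Up, which pins down Colin's mix.
  Rosa's expected payoff from Down: q·(-7) + (1−q)·8 = -15q + 8
  Rosa's expected payoff from Up: q·5 + (1−q)·0 = 5q
  -15q + 8 = 5q  ⇒  -20q = -8  ⇒  q = 2/5.

q = 2/5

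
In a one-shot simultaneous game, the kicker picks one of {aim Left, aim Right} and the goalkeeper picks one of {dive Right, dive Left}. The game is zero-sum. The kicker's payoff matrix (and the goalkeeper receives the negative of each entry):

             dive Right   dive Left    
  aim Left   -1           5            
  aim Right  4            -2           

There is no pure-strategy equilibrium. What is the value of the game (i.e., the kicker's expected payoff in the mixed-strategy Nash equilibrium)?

v = 3/2

For the kicker to be willing to mix, the kicker must be indifferent between aim Left and aim Right, which pins down the goalkeeper's mix.
  the kicker's payoff to aim Left: q·(-1) + (1−q)·5 = -6q + 5
  the kicker's payoff to aim Right: q·4 + (1−q)·(-2) = 6q - 2
  -6q + 5 = 6q - 2  ⇒  -12q = -7  ⇒  q = 7/12.
The value is the kicker's expected payoff against this mix (using aim Left): (7/12)·(-1) + (5/12)·5 = 3/2.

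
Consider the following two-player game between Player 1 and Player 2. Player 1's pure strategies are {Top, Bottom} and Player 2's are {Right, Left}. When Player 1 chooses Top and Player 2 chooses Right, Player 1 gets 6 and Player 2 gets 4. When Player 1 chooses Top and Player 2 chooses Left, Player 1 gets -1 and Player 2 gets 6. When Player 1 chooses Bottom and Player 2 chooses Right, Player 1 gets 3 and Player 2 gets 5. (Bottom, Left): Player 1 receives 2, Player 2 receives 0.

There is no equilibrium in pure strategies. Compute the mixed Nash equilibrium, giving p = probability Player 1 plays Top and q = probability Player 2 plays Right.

p = 5/7, q = 1/2

In a mixed equilibrium Player 2 is indifferent between Right and Left; this condition fixes p.
  Player 2's payoff to Right: p·4 + (1−p)·5 = -p + 5
  Player 2's payoff to Left: p·6 + (1−p)·0 = 6p
  -p + 5 = 6p  ⇒  -7p = -5  ⇒  p = 5/7.
Player 1's indifference between Top and Bottom determines Player 2's mixing probability q:
  Player 1's expected payoff from Top: q·6 + (1−q)·(-1) = 7q - 1
  Player 1's expected payoff from Bottom: q·3 + (1−q)·2 = q + 2
  7q - 1 = q + 2  ⇒  6q = 3  ⇒  q = 1/2.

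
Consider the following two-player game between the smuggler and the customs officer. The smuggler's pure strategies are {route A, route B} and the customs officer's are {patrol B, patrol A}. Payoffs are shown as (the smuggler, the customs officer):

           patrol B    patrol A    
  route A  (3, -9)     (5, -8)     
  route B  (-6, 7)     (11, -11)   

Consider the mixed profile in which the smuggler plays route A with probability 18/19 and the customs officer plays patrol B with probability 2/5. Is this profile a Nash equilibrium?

Check the customs officer's indifference given the smuggler's mix p = 18/19:
  payoff from patrol B = -155/19; payoff from patrol A = -155/19 — equal.
Check the smuggler's indifference given the customs officer's mix q = 2/5:
  payoff from route A = 21/5; payoff from route B = 21/5 — equal.
Both players are indifferent, so neither can profitably deviate.

Yes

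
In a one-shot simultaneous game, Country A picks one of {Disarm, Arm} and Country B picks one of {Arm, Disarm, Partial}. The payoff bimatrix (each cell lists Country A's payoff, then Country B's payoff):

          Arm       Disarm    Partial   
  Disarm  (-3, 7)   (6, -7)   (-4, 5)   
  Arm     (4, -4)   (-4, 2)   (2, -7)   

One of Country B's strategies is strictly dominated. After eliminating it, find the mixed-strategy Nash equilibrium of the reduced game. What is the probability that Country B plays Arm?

q = 10/17

Country B's strategy Partial is strictly dominated by Arm: 7 > 5 and -4 > -7. Eliminate Partial.
Set Country A's expected payoff from Disarm equal to that from Arm:
  Country A's expected payoff from Disarm: q·(-3) + (1−q)·6 = -9q + 6
  Country A's expected payoff from Arm: q·4 + (1−q)·(-4) = 8q - 4
  -9q + 6 = 8q - 4  ⇒  -17q = -10  ⇒  q = 10/17.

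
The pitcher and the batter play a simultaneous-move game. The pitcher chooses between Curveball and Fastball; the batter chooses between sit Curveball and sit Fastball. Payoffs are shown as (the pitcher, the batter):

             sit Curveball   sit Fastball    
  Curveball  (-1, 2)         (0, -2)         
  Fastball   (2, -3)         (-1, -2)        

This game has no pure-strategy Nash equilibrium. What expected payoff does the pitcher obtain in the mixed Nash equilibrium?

The pitcher's indifference between Curveball and Fastball determines the batter's mixing probability q:
  the pitcher's expected payoff from Curveball: q·(-1) + (1−q)·0 = -q
  the pitcher's expected payoff from Fastball: q·2 + (1−q)·(-1) = 3q - 1
  -q = 3q - 1  ⇒  -4q = -1  ⇒  q = 1/4.
At equilibrium the pitcher is indifferent across rows, so the pitcher's payoff equals the payoff from Curveball: (1/4)·(-1) + (3/4)·0 = -1/4.

-1/4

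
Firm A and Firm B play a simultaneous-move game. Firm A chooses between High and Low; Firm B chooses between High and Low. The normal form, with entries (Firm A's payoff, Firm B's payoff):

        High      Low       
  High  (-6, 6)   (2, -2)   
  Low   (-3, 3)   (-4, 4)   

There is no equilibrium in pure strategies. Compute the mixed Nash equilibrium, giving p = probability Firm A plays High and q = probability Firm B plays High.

Firm A's mix must leave Firm B indifferent between High and Low.
  Firm B's payoff from High: p·6 + (1−p)·3 = 3p + 3
  Firm B's payoff from Low: p·(-2) + (1−p)·4 = -6p + 4
  3p + 3 = -6p + 4  ⇒  9p = 1  ⇒  p = 1/9.
In a mixed equilibrium Firm A is indifferent between High and Low; this condition fixes q.
  Firm A's payoff from High: q·(-6) + (1−q)·2 = -8q + 2
  Firm A's payoff from Low: q·(-3) + (1−q)·(-4) = q - 4
  -8q + 2 = q - 4  ⇒  -9q = -6  ⇒  q = 2/3.

p = 1/9, q = 2/3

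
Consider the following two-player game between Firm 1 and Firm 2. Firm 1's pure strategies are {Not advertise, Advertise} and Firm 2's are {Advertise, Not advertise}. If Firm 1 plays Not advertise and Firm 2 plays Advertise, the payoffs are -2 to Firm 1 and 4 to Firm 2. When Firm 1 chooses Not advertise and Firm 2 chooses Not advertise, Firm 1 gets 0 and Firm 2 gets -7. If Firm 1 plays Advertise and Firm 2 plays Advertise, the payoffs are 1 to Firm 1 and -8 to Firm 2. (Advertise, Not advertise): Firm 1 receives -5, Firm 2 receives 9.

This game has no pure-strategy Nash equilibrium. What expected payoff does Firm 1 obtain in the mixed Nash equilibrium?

-5/4

Set Firm 1's expected payoff from Not advertise equal to that from Advertise:
  Firm 1's payoff to Not advertise: q·(-2) + (1−q)·0 = -2q
  Firm 1's payoff to Advertise: q·1 + (1−q)·(-5) = 6q - 5
  -2q = 6q - 5  ⇒  -8q = -5  ⇒  q = 5/8.
At equilibrium Firm 1 is indifferent across rows, so Firm 1's payoff equals the payoff from Not advertise: (5/8)·(-2) + (3/8)·0 = -5/4.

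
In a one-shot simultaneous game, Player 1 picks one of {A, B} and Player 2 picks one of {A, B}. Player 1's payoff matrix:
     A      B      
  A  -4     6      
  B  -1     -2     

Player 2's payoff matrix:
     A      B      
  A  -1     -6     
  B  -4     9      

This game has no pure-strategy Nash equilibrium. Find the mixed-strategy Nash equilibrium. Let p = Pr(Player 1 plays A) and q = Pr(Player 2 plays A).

p = 13/18, q = 8/11

Set Player 2's expected payoff from A equal to that from B:
  Player 2's expected payoff from A: p·(-1) + (1−p)·(-4) = 3p - 4
  Player 2's expected payoff from B: p·(-6) + (1−p)·9 = -15p + 9
  3p - 4 = -15p + 9  ⇒  18p = 13  ⇒  p = 13/18.
Player 1's indifference between A and B determines Player 2's mixing probability q:
  Player 1's payoff to A: q·(-4) + (1−q)·6 = -10q + 6
  Player 1's payoff to B: q·(-1) + (1−q)·(-2) = q - 2
  -10q + 6 = q - 2  ⇒  -11q = -8  ⇒  q = 8/11.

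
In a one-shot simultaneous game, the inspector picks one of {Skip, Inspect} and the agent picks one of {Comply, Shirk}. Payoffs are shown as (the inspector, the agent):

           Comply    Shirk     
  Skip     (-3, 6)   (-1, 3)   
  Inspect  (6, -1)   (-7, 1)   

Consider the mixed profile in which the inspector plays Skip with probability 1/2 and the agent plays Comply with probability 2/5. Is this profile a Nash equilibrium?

Given the inspector's mix p = 1/2, the agent's payoff from Comply is 5/2 but from Shirk is 2. The agent strictly prefers Comply, so the agent would not mix.
So the proposed profile is not a Nash equilibrium.

No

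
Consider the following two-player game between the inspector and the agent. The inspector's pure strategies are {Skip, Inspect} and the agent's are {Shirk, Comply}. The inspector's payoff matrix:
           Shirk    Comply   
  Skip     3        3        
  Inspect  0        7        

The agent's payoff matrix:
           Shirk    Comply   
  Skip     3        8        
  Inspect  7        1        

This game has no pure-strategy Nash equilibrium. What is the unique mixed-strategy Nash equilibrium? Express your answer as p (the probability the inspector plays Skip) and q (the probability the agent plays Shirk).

The inspector's mix must leave the agent indifferent between Shirk and Comply.
  the agent's payoff to Shirk: p·3 + (1−p)·7 = -4p + 7
  the agent's payoff to Comply: p·8 + (1−p)·1 = 7p + 1
  -4p + 7 = 7p + 1  ⇒  -11p = -6  ⇒  p = 6/11.
The inspector's indifference between Skip and Inspect determines the agent's mixing probability q:
  the inspector's expected payoff from Skip: q·3 + (1−q)·3 = 3
  the inspector's expected payoff from Inspect: q·0 + (1−q)·7 = -7q + 7
  3 = -7q + 7  ⇒  7q = 4  ⇒  q = 4/7.

p = 6/11, q = 4/7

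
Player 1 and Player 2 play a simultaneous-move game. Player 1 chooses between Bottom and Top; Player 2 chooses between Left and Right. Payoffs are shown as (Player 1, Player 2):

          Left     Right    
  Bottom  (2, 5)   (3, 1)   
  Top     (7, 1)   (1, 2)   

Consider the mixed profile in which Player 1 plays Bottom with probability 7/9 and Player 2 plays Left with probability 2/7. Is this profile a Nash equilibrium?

Given Player 1's mix p = 7/9, Player 2's payoff from Left is 37/9 but from Right is 11/9. Player 2 strictly prefers Left, so Player 2 would not mix.
So the proposed profile is not a Nash equilibrium.

No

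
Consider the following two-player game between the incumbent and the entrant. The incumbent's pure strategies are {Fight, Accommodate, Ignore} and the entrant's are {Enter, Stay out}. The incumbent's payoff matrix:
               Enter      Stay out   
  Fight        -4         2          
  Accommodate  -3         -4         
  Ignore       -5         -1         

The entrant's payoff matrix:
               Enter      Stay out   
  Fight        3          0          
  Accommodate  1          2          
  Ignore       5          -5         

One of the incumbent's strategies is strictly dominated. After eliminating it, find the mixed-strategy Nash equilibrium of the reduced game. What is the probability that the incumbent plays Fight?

The incumbent's strategy Ignore is strictly dominated by Fight: -4 > -5 and 2 > -1. Eliminate Ignore.
The entrant's indifference between Enter and Stay out determines the incumbent's mixing probability p:
  the entrant's payoff to Enter: p·3 + (1−p)·1 = 2p + 1
  the entrant's payoff to Stay out: p·0 + (1−p)·2 = -2p + 2
  2p + 1 = -2p + 2  ⇒  4p = 1  ⇒  p = 1/4.

p = 1/4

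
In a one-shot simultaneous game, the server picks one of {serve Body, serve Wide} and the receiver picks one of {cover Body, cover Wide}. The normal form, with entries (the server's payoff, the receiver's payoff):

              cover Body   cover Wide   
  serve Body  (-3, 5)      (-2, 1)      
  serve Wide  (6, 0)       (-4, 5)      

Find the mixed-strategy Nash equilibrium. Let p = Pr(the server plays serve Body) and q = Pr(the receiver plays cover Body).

p = 5/9, q = 2/11

For the receiver to be willing to mix, the receiver must be indifferent between cover Body and cover Wide, which pins down the server's mix.
  the receiver's payoff to cover Body: p·5 + (1−p)·0 = 5p
  the receiver's payoff to cover Wide: p·1 + (1−p)·5 = -4p + 5
  5p = -4p + 5  ⇒  9p = 5  ⇒  p = 5/9.
The receiver's mix must leave the server indifferent between serve Body and serve Wide.
  the server's payoff to serve Body: q·(-3) + (1−q)·(-2) = -q - 2
  the server's payoff to serve Wide: q·6 + (1−q)·(-4) = 10q - 4
  -q - 2 = 10q - 4  ⇒  -11q = -2  ⇒  q = 2/11.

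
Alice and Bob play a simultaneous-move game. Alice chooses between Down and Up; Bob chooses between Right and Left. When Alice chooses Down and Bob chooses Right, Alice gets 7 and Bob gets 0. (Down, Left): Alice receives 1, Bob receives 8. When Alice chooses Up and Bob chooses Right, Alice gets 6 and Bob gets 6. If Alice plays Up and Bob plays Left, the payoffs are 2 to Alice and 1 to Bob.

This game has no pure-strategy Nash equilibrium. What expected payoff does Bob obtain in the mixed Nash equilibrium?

48/13

In a mixed equilibrium Bob is indifferent between Right and Left; this condition fixes p.
  Bob's payoff to Right: p·0 + (1−p)·6 = -6p + 6
  Bob's payoff to Left: p·8 + (1−p)·1 = 7p + 1
  -6p + 6 = 7p + 1  ⇒  -13p = -5  ⇒  p = 5/13.
At equilibrium Bob is indifferent across columns, so Bob's payoff equals the payoff from Right: (5/13)·0 + (8/13)·6 = 48/13.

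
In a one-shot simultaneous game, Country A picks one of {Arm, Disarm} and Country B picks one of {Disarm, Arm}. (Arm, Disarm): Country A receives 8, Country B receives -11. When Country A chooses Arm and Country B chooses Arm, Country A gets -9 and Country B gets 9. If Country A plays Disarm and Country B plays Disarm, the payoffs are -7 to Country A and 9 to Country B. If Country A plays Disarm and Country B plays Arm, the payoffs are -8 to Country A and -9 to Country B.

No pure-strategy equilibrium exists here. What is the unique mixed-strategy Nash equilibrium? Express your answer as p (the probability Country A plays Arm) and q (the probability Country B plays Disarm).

Set Country B's expected payoff from Disarm equal to that from Arm:
  Country B's payoff from Disarm: p·(-11) + (1−p)·9 = -20p + 9
  Country B's payoff from Arm: p·9 + (1−p)·(-9) = 18p - 9
  -20p + 9 = 18p - 9  ⇒  -38p = -18  ⇒  p = 9/19.
In a mixed equilibrium Country A is indifferent between Arm and Disarm; this condition fixes q.
  Country A's payoff to Arm: q·8 + (1−q)·(-9) = 17q - 9
  Country A's payoff to Disarm: q·(-7) + (1−q)·(-8) = q - 8
  17q - 9 = q - 8  ⇒  16q = 1  ⇒  q = 1/16.

p = 9/19, q = 1/16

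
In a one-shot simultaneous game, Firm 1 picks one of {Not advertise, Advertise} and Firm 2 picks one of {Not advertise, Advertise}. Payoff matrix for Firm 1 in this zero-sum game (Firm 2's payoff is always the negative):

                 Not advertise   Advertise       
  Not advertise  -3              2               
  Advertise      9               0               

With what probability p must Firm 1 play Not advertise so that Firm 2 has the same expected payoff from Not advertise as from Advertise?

p = 9/14

For Firm 2 to be willing to mix, Firm 2 must be indifferent between Not advertise and Advertise, which pins down Firm 1's mix.
  Firm 2's payoff to Not advertise: p·3 + (1−p)·(-9) = 12p - 9
  Firm 2's payoff to Advertise: p·(-2) + (1−p)·0 = -2p
  12p - 9 = -2p  ⇒  14p = 9  ⇒  p = 9/14.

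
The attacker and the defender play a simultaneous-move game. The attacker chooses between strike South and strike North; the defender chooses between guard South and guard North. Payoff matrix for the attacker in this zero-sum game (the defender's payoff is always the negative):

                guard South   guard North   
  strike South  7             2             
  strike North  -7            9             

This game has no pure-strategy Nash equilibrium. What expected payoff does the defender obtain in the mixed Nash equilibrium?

In a mixed equilibrium the defender is indifferent between guard South and guard North; this condition fixes p.
  the defender's payoff to guard South: p·(-7) + (1−p)·7 = -14p + 7
  the defender's payoff to guard North: p·(-2) + (1−p)·(-9) = 7p - 9
  -14p + 7 = 7p - 9  ⇒  -21p = -16  ⇒  p = 16/21.
At equilibrium the defender is indifferent across columns, so the defender's payoff equals the payoff from guard South: (16/21)·(-7) + (5/21)·7 = -11/3.

-11/3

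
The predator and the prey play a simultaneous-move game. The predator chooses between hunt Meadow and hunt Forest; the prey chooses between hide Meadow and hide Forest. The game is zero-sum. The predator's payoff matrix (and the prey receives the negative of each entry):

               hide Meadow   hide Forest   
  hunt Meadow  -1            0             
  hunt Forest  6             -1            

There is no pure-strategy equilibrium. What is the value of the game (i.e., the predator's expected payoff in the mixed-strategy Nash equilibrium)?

v = -1/8

The predator's indifference between hunt Meadow and hunt Forest determines the prey's mixing probability q:
  the predator's payoff from hunt Meadow: q·(-1) + (1−q)·0 = -q
  the predator's payoff from hunt Forest: q·6 + (1−q)·(-1) = 7q - 1
  -q = 7q - 1  ⇒  -8q = -1  ⇒  q = 1/8.
The value is the predator's expected payoff against this mix (using hunt Meadow): (1/8)·(-1) + (7/8)·0 = -1/8.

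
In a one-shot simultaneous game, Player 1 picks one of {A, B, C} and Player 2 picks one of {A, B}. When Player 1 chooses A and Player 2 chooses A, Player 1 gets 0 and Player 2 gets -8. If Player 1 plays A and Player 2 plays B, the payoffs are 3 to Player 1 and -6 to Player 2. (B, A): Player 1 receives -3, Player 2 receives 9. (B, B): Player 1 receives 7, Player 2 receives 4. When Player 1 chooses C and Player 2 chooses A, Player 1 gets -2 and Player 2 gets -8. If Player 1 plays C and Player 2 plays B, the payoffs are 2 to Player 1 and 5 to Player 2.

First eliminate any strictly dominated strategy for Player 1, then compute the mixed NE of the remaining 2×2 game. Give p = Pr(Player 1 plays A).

Player 1's strategy C is strictly dominated by A: 0 > -2 and 3 > 2. Eliminate C.
Set Player 2's expected payoff from A equal to that from B:
  Player 2's expected payoff from A: p·(-8) + (1−p)·9 = -17p + 9
  Player 2's expected payoff from B: p·(-6) + (1−p)·4 = -10p + 4
  -17p + 9 = -10p + 4  ⇒  -7p = -5  ⇒  p = 5/7.

p = 5/7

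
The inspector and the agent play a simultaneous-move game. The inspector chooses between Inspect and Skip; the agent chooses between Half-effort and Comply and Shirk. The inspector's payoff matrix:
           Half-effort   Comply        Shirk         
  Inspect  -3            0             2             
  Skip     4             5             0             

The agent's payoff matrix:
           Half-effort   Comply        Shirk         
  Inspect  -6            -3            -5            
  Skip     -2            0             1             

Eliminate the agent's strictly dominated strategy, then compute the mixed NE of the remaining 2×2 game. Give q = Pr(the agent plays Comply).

The agent's strategy Half-effort is strictly dominated by Shirk: -5 > -6 and 1 > -2. Eliminate Half-effort.
Set the inspector's expected payoff from Inspect equal to that from Skip:
  the inspector's payoff to Inspect: q·0 + (1−q)·2 = -2q + 2
  the inspector's payoff to Skip: q·5 + (1−q)·0 = 5q
  -2q + 2 = 5q  ⇒  -7q = -2  ⇒  q = 2/7.

q = 2/7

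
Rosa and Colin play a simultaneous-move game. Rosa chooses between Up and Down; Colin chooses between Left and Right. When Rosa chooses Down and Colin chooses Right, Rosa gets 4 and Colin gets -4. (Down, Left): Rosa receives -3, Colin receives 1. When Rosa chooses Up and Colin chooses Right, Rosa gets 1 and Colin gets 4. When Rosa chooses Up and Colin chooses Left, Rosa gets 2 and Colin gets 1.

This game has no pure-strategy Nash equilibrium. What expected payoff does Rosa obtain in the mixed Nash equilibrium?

Colin's mix must leave Rosa indifferent between Up and Down.
  Rosa's expected payoff from Up: q·2 + (1−q)·1 = q + 1
  Rosa's expected payoff from Down: q·(-3) + (1−q)·4 = -7q + 4
  q + 1 = -7q + 4  ⇒  8q = 3  ⇒  q = 3/8.
At equilibrium Rosa is indifferent across rows, so Rosa's payoff equals the payoff from Up: (3/8)·2 + (5/8)·1 = 11/8.

11/8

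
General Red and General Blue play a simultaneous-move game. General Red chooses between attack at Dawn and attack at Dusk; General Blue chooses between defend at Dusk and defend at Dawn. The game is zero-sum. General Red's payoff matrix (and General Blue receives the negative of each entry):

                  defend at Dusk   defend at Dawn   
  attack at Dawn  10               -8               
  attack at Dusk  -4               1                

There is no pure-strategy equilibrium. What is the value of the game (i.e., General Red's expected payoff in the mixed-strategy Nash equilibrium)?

v = -22/23

General Red's indifference between attack at Dawn and attack at Dusk determines General Blue's mixing probability q:
  General Red's payoff to attack at Dawn: q·10 + (1−q)·(-8) = 18q - 8
  General Red's payoff to attack at Dusk: q·(-4) + (1−q)·1 = -5q + 1
  18q - 8 = -5q + 1  ⇒  23q = 9  ⇒  q = 9/23.
The value is General Red's expected payoff against this mix (using attack at Dawn): (9/23)·10 + (14/23)·(-8) = -22/23.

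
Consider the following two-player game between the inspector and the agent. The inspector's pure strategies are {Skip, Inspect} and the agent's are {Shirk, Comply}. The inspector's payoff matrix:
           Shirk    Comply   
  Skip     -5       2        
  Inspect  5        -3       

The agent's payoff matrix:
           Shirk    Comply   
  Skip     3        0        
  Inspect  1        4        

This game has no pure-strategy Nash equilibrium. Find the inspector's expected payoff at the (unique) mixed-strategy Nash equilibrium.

The inspector's indifference between Skip and Inspect determines the agent's mixing probability q:
  the inspector's payoff from Skip: q·(-5) + (1−q)·2 = -7q + 2
  the inspector's payoff from Inspect: q·5 + (1−q)·(-3) = 8q - 3
  -7q + 2 = 8q - 3  ⇒  -15q = -5  ⇒  q = 1/3.
At equilibrium the inspector is indifferent across rows, so the inspector's payoff equals the payoff from Skip: (1/3)·(-5) + (2/3)·2 = -1/3.

-1/3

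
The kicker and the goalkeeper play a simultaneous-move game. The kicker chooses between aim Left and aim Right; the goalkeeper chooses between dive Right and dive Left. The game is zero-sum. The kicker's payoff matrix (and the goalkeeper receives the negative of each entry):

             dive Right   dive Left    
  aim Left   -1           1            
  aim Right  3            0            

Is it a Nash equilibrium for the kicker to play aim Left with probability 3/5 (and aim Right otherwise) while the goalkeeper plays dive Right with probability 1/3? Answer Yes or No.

No

Given the goalkeeper's mix q = 1/3, the kicker's payoff from aim Left is 1/3 but from aim Right is 1. The kicker strictly prefers aim Right, so the kicker would not mix.
So the proposed profile is not a Nash equilibrium.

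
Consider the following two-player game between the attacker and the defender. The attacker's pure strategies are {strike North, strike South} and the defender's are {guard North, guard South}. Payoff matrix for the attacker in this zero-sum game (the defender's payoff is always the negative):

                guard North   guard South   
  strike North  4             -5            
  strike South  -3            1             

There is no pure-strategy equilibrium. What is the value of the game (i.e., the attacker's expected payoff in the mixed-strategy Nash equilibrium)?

For the attacker to be willing to mix, the attacker must be indifferent between strike North and strike South, which pins down the defender's mix.
  the attacker's payoff to strike North: q·4 + (1−q)·(-5) = 9q - 5
  the attacker's payoff to strike South: q·(-3) + (1−q)·1 = -4q + 1
  9q - 5 = -4q + 1  ⇒  13q = 6  ⇒  q = 6/13.
The value is the attacker's expected payoff against this mix (using strike North): (6/13)·4 + (7/13)·(-5) = -11/13.

v = -11/13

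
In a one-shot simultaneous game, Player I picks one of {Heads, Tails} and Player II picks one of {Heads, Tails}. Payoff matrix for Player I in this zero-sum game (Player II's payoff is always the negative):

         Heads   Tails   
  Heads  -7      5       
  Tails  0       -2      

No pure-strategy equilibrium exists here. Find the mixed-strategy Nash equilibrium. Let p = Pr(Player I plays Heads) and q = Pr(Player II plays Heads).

p = 1/7, q = 1/2

For Player II to be willing to mix, Player II must be indifferent between Heads and Tails, which pins down Player I's mix.
  Player II's payoff to Heads: p·7 + (1−p)·0 = 7p
  Player II's payoff to Tails: p·(-5) + (1−p)·2 = -7p + 2
  7p = -7p + 2  ⇒  14p = 2  ⇒  p = 1/7.
In a mixed equilibrium Player I is indifferent between Heads and Tails; this condition fixes q.
  Player I's payoff from Heads: q·(-7) + (1−q)·5 = -12q + 5
  Player I's payoff from Tails: q·0 + (1−q)·(-2) = 2q - 2
  -12q + 5 = 2q - 2  ⇒  -14q = -7  ⇒  q = 1/2.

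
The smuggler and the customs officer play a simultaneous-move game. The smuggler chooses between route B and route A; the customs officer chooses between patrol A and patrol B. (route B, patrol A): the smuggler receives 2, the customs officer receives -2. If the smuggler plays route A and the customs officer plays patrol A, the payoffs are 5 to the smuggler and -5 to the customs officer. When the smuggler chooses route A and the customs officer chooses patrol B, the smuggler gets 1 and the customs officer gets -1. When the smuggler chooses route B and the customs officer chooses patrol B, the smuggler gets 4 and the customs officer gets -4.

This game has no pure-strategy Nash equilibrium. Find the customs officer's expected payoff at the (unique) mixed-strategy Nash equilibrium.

-3

The smuggler's mix must leave the customs officer indifferent between patrol A and patrol B.
  the customs officer's expected payoff from patrol A: p·(-2) + (1−p)·(-5) = 3p - 5
  the customs officer's expected payoff from patrol B: p·(-4) + (1−p)·(-1) = -3p - 1
  3p - 5 = -3p - 1  ⇒  6p = 4  ⇒  p = 2/3.
At equilibrium the customs officer is indifferent across columns, so the customs officer's payoff equals the payoff from patrol A: (2/3)·(-2) + (1/3)·(-5) = -3.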